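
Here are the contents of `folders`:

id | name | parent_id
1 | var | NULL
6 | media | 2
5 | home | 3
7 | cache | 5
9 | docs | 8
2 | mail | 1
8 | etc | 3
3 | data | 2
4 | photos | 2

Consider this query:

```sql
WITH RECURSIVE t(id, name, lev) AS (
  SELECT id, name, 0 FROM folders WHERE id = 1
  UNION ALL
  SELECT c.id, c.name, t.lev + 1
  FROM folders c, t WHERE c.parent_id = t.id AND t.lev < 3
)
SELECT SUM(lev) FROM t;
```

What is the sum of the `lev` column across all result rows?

Base: id=1 (var) at lev 0.
Iteration 1: rows with parent_id in {1} -> mail (id 2, lev 1).
Iteration 2: rows with parent_id in {2} -> data (id 3, lev 2), photos (id 4, lev 2), media (id 6, lev 2).
Iteration 3: rows with parent_id in {3,4,6} -> home (id 5, lev 3), etc (id 8, lev 3).
Iteration 4: lev < 3 fails for all current rows; recursion stops.
SUM(lev) = 0 + 1 + 2 + 2 + 2 + 3 + 3 = 13.

13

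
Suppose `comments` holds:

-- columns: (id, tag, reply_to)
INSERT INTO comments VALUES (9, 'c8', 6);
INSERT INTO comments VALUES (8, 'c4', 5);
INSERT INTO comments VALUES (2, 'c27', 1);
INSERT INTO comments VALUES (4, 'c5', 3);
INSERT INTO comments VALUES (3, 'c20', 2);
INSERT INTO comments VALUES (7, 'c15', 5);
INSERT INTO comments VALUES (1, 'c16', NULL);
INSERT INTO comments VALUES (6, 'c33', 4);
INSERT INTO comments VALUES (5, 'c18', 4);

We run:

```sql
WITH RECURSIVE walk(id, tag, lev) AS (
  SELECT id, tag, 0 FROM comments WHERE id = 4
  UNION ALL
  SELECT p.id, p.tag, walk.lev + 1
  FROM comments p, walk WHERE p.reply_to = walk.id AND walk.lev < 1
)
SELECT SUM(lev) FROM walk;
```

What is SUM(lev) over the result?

Base: id=4 (c5) at lev 0.
Iteration 1: rows with reply_to in {4} -> c18 (id 5, lev 1), c33 (id 6, lev 1).
Iteration 2: lev < 1 fails for all current rows; recursion stops.
SUM(lev) = 0 + 1 + 1 = 2.

2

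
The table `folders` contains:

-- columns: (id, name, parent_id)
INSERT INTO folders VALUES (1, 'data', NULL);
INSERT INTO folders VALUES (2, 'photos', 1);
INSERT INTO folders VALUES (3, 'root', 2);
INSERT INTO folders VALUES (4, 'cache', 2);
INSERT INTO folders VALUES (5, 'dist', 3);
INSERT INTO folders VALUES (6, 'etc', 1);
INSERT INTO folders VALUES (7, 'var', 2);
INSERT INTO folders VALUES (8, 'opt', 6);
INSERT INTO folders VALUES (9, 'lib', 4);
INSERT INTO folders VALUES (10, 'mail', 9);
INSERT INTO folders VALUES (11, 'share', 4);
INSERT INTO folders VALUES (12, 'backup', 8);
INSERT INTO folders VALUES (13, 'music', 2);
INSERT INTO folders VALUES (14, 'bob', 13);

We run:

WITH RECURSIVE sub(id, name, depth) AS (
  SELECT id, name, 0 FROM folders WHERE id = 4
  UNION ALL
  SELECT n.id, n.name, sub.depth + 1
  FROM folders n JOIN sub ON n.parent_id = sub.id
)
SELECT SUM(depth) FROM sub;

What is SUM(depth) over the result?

Base: id=4 (cache) at depth 0.
Iteration 1: rows with parent_id in {4} -> lib (id 9, depth 1), share (id 11, depth 1).
Iteration 2: rows with parent_id in {9,11} -> mail (id 10, depth 2).
Iteration 3: no rows with parent_id in {10}; recursion stops.
SUM(depth) = 0 + 1 + 1 + 2 = 4.

4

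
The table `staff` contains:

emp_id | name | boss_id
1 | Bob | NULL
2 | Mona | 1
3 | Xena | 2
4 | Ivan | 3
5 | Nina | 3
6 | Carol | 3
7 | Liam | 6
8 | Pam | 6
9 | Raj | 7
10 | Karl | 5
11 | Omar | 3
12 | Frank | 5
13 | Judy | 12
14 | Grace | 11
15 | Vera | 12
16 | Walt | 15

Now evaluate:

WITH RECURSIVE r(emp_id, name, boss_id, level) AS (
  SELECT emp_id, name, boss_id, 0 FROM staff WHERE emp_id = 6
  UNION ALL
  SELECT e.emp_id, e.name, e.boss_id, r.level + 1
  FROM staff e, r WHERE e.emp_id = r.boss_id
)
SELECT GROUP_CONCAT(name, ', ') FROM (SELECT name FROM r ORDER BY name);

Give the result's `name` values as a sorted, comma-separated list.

Base: emp_id=6 (Carol), boss_id=3, level 0.
Iteration 1: join on emp_id=3 -> Xena (id 3, boss_id=2, level 1).
Iteration 2: join on emp_id=2 -> Mona (id 2, boss_id=1, level 2).
Iteration 3: join on emp_id=1 -> Bob (id 1, boss_id=NULL, level 3).
Iteration 4: boss_id is NULL; no match; recursion stops.

Bob, Carol, Mona, Xena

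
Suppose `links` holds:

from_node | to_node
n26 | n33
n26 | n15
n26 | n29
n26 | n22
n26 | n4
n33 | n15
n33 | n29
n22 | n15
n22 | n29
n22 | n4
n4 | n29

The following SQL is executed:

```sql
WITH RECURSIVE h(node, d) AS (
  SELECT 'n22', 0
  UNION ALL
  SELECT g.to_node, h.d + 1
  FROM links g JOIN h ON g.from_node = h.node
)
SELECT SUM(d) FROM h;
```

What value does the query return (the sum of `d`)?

Base: (n22, d=0).
Iteration 1: edges from {n22} -> (n15, d=1), (n29, d=1), (n4, d=1).
Iteration 2: edges from {n15,n29,n4} -> (n29, d=2).
Iteration 3: no outgoing edges from {n29}; recursion stops.
SUM(d) = 0 + 1 + 1 + 1 + 2 = 5.

5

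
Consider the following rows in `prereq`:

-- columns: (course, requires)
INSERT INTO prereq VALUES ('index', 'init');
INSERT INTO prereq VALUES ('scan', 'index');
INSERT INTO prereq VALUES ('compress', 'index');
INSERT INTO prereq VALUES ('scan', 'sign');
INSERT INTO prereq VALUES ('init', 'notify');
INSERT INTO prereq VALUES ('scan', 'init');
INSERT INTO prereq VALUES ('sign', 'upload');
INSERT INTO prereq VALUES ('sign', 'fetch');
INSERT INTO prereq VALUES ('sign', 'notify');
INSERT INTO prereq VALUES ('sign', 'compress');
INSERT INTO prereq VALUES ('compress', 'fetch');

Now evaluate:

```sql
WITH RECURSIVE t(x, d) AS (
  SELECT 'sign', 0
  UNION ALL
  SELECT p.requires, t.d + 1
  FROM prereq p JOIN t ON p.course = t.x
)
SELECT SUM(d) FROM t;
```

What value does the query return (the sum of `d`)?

15

Base: (sign, d=0).
Iteration 1: edges from {sign} -> (compress, d=1), (fetch, d=1), (notify, d=1), (upload, d=1).
Iteration 2: edges from {compress,fetch,notify,upload} -> (fetch, d=2), (index, d=2).
Iteration 3: edges from {fetch,index} -> (init, d=3).
Iteration 4: edges from {init} -> (notify, d=4).
Iteration 5: no outgoing edges from {notify}; recursion stops.
SUM(d) = 0 + 1 + 1 + 1 + 1 + 2 + 2 + 3 + 4 = 15.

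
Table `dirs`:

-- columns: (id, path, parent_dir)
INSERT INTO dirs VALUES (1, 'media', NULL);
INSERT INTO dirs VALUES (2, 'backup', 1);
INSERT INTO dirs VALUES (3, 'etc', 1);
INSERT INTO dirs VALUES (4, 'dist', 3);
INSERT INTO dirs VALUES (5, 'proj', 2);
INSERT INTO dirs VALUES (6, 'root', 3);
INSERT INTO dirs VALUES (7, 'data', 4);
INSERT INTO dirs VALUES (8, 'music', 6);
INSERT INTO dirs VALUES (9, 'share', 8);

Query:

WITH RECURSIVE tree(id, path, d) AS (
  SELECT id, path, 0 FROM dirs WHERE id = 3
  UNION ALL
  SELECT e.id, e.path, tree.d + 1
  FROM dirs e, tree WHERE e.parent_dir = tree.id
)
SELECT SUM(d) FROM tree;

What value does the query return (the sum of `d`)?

Base: id=3 (etc) at d 0.
Iteration 1: rows with parent_dir in {3} -> dist (id 4, d 1), root (id 6, d 1).
Iteration 2: rows with parent_dir in {4,6} -> data (id 7, d 2), music (id 8, d 2).
Iteration 3: rows with parent_dir in {7,8} -> share (id 9, d 3).
Iteration 4: no rows with parent_dir in {9}; recursion stops.
SUM(d) = 0 + 1 + 1 + 2 + 2 + 3 = 9.

9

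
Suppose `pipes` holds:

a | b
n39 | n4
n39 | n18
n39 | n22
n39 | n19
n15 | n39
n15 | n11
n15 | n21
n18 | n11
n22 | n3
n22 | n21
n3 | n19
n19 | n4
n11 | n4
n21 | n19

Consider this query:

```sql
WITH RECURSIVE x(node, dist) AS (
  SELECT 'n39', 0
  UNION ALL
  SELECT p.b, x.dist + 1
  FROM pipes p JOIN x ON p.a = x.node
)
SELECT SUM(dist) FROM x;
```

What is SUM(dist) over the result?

29

Base: (n39, dist=0).
Iteration 1: edges from {n39} -> (n18, dist=1), (n19, dist=1), (n22, dist=1), (n4, dist=1).
Iteration 2: edges from {n18,n19,n22,n4} -> (n11, dist=2), (n21, dist=2), (n3, dist=2), (n4, dist=2).
Iteration 3: edges from {n11,n21,n3,n4} -> (n19, dist=3) x2, (n4, dist=3). [UNION ALL keeps all 3 new rows, including repeats]
Iteration 4: edges from {n19,n4} -> (n4, dist=4) x2. [UNION ALL keeps all 2 new rows, including repeats]
Iteration 5: no outgoing edges from {n4}; recursion stops.
SUM(dist) = 0 + 1 + 1 + 1 + 1 + 2 + 2 + 2 + 2 + 3 + 3 + 3 + 4 + 4 = 29.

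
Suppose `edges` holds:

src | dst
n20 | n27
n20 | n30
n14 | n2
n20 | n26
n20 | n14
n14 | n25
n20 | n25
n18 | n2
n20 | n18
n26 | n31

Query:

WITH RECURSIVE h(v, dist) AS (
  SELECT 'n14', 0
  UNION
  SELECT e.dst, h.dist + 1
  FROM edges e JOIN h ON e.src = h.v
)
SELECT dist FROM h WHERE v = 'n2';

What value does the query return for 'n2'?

1

Base: (n14, dist=0).
Iteration 1: edges from {n14} -> (n2, dist=1), (n25, dist=1).
Iteration 2: no outgoing edges from {n2,n25}; recursion stops.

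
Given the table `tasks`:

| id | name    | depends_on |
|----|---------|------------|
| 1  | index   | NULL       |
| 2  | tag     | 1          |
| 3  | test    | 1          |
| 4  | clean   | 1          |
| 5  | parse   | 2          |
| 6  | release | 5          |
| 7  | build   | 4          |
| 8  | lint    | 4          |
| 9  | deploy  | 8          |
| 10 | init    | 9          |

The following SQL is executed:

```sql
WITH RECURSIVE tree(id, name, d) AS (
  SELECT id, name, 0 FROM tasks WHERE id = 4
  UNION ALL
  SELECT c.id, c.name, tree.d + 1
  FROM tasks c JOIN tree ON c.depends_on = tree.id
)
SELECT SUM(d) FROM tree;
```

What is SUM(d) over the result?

Base: id=4 (clean) at d 0.
Iteration 1: rows with depends_on in {4} -> build (id 7, d 1), lint (id 8, d 1).
Iteration 2: rows with depends_on in {7,8} -> deploy (id 9, d 2).
Iteration 3: rows with depends_on in {9} -> init (id 10, d 3).
Iteration 4: no rows with depends_on in {10}; recursion stops.
SUM(d) = 0 + 1 + 1 + 2 + 3 = 7.

7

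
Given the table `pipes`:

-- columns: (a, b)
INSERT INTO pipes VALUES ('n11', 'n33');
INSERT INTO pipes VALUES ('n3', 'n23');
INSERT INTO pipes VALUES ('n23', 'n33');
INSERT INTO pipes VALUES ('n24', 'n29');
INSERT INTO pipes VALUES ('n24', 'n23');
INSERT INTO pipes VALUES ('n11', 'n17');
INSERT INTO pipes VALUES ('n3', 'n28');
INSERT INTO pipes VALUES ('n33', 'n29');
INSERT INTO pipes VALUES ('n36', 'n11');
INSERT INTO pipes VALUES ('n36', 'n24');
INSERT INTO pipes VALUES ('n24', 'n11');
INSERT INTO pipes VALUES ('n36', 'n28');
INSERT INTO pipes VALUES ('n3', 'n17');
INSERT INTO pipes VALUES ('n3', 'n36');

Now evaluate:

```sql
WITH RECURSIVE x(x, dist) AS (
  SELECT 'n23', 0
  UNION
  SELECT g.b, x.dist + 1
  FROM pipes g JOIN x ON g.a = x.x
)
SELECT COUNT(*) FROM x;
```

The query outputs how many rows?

3

Base: (n23, dist=0).
Iteration 1: edges from {n23} -> (n33, dist=1).
Iteration 2: edges from {n33} -> (n29, dist=2).
Iteration 3: no outgoing edges from {n29}; recursion stops.
Total rows emitted: 3.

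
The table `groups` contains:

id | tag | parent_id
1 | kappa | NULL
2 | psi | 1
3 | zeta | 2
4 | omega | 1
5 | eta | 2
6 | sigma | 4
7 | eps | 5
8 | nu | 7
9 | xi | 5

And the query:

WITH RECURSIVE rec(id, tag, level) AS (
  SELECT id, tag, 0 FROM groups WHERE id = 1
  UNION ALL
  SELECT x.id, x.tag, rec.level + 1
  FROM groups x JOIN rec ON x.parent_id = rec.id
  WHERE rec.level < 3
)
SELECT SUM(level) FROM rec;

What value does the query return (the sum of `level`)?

Base: id=1 (kappa) at level 0.
Iteration 1: rows with parent_id in {1} -> psi (id 2, level 1), omega (id 4, level 1).
Iteration 2: rows with parent_id in {2,4} -> zeta (id 3, level 2), eta (id 5, level 2), sigma (id 6, level 2).
Iteration 3: rows with parent_id in {3,5,6} -> eps (id 7, level 3), xi (id 9, level 3).
Iteration 4: level < 3 fails for all current rows; recursion stops.
SUM(level) = 0 + 1 + 1 + 2 + 2 + 2 + 3 + 3 = 14.

14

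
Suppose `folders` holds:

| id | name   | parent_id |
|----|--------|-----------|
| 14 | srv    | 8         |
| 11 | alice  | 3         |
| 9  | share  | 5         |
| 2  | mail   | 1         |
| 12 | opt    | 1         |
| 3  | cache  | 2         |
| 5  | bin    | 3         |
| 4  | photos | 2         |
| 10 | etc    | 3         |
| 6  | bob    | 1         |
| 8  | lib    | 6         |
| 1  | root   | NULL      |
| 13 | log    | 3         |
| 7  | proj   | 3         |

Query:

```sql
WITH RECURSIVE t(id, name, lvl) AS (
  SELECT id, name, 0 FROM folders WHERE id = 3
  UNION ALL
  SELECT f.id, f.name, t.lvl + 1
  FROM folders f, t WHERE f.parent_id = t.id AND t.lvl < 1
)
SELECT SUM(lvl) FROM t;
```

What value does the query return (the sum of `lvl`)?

5

Base: id=3 (cache) at lvl 0.
Iteration 1: rows with parent_id in {3} -> bin (id 5, lvl 1), proj (id 7, lvl 1), etc (id 10, lvl 1), alice (id 11, lvl 1), log (id 13, lvl 1).
Iteration 2: lvl < 1 fails for all current rows; recursion stops.
SUM(lvl) = 0 + 1 + 1 + 1 + 1 + 1 = 5.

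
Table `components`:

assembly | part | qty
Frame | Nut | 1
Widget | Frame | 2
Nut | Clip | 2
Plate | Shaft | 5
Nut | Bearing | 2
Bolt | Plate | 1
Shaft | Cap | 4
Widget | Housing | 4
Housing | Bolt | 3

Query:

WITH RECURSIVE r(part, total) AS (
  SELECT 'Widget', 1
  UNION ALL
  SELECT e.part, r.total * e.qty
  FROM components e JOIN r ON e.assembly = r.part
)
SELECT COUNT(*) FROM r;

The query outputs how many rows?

Base: (Widget, total=1).
Iteration 1: components of {Widget} -> Frame = 1*2 = 2, Housing = 1*4 = 4.
Iteration 2: components of {Frame,Housing} -> Bolt = 4*3 = 12, Nut = 2*1 = 2.
Iteration 3: components of {Bolt,Nut} -> Bearing = 2*2 = 4, Clip = 2*2 = 4, Plate = 12*1 = 12.
Iteration 4: components of {Bearing,Clip,Plate} -> Shaft = 12*5 = 60.
Iteration 5: components of {Shaft} -> Cap = 60*4 = 240.
Iteration 6: no further components; recursion stops.
Total rows emitted: 10.

10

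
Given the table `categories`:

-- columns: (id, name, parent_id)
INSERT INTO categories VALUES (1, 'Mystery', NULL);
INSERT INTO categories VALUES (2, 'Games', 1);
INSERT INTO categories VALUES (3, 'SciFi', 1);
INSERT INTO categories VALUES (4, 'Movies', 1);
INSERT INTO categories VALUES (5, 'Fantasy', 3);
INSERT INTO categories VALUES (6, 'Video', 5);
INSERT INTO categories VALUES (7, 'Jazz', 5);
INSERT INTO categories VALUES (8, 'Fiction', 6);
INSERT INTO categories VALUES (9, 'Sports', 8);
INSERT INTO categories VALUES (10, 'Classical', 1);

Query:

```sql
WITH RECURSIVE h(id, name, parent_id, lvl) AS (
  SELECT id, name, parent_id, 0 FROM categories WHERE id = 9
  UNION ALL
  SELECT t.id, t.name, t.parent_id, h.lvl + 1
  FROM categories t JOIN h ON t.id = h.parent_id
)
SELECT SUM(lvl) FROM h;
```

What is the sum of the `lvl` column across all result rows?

15

Base: id=9 (Sports), parent_id=8, lvl 0.
Iteration 1: join on id=8 -> Fiction (id 8, parent_id=6, lvl 1).
Iteration 2: join on id=6 -> Video (id 6, parent_id=5, lvl 2).
Iteration 3: join on id=5 -> Fantasy (id 5, parent_id=3, lvl 3).
Iteration 4: join on id=3 -> SciFi (id 3, parent_id=1, lvl 4).
Iteration 5: join on id=1 -> Mystery (id 1, parent_id=NULL, lvl 5).
Iteration 6: parent_id is NULL; no match; recursion stops.
SUM(lvl) = 0 + 1 + 2 + 3 + 4 + 5 = 15.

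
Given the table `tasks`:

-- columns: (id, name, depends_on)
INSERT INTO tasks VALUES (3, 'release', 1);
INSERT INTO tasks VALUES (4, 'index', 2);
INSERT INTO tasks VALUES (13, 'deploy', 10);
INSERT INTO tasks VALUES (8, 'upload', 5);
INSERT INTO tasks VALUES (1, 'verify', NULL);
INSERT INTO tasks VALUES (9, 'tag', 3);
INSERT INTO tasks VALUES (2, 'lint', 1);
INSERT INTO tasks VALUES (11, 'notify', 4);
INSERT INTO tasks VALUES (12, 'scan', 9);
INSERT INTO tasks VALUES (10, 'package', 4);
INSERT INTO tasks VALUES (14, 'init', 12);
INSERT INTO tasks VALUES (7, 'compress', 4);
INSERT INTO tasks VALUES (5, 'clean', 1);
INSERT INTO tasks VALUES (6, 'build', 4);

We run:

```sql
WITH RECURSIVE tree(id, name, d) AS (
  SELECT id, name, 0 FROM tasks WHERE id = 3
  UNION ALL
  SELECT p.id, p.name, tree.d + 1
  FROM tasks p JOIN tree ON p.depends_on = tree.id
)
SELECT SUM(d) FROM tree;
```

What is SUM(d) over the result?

Base: id=3 (release) at d 0.
Iteration 1: rows with depends_on in {3} -> tag (id 9, d 1).
Iteration 2: rows with depends_on in {9} -> scan (id 12, d 2).
Iteration 3: rows with depends_on in {12} -> init (id 14, d 3).
Iteration 4: no rows with depends_on in {14}; recursion stops.
SUM(d) = 0 + 1 + 2 + 3 = 6.

6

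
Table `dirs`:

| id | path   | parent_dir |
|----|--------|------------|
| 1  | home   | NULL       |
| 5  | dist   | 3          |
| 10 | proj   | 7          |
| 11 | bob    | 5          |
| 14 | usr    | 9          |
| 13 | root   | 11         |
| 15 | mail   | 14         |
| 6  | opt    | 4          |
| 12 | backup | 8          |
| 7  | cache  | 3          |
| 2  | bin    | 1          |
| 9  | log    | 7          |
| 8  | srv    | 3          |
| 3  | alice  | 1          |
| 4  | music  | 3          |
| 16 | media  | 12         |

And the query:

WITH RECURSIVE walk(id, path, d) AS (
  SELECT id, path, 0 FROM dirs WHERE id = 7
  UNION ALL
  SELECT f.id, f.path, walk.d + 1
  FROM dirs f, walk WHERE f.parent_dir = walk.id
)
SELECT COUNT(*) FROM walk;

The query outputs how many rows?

Base: id=7 (cache) at d 0.
Iteration 1: rows with parent_dir in {7} -> log (id 9, d 1), proj (id 10, d 1).
Iteration 2: rows with parent_dir in {9,10} -> usr (id 14, d 2).
Iteration 3: rows with parent_dir in {14} -> mail (id 15, d 3).
Iteration 4: no rows with parent_dir in {15}; recursion stops.
Total rows emitted: 5.

5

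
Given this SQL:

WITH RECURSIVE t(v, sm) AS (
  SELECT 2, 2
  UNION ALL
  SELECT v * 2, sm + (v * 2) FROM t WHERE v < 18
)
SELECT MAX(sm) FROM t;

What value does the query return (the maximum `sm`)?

Base: v=2, sm=2.
Iteration 1: 2 < 18 holds -> v = 2 * 2 = 4, sm = 2 + 4 = 6.
Iteration 2: 4 < 18 holds -> v = 4 * 2 = 8, sm = 6 + 8 = 14.
Iteration 3: 8 < 18 holds -> v = 8 * 2 = 16, sm = 14 + 16 = 30.
Iteration 4: 16 < 18 holds -> v = 16 * 2 = 32, sm = 30 + 32 = 62.
Iteration 5: 32 < 18 fails; recursion stops.
sm values: 2, 6, 14, 30, 62; the maximum is 62.

62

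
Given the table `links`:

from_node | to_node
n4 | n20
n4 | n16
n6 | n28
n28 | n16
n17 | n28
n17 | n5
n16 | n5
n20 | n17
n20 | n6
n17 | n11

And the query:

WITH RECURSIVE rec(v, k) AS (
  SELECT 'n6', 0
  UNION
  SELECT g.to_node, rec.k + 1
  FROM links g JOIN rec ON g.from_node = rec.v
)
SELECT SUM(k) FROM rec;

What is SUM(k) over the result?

6

Base: (n6, k=0).
Iteration 1: edges from {n6} -> (n28, k=1).
Iteration 2: edges from {n28} -> (n16, k=2).
Iteration 3: edges from {n16} -> (n5, k=3).
Iteration 4: no outgoing edges from {n5}; recursion stops.
SUM(k) = 0 + 1 + 2 + 3 = 6.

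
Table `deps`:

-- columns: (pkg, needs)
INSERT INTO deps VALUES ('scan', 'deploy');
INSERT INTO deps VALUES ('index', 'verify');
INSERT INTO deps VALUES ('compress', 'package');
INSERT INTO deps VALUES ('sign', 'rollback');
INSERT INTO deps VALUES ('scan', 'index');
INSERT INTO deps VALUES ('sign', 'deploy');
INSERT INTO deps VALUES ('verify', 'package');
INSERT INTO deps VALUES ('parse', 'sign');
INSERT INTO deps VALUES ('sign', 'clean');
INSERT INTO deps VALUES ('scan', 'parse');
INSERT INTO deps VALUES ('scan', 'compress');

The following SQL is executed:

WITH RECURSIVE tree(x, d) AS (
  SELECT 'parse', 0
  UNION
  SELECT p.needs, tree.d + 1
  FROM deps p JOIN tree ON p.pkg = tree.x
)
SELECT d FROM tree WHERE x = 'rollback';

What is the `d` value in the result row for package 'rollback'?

2

Base: (parse, d=0).
Iteration 1: edges from {parse} -> (sign, d=1).
Iteration 2: edges from {sign} -> (clean, d=2), (deploy, d=2), (rollback, d=2).
Iteration 3: no outgoing edges from {clean,deploy,rollback}; recursion stops.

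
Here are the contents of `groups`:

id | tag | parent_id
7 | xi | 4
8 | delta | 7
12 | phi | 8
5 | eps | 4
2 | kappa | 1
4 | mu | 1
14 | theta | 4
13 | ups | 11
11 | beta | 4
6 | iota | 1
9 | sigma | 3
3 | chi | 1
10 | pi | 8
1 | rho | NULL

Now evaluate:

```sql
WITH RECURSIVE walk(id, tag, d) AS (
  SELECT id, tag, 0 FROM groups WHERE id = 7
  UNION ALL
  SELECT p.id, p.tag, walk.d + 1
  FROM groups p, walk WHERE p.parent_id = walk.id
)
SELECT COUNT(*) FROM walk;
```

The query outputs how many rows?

Base: id=7 (xi) at d 0.
Iteration 1: rows with parent_id in {7} -> delta (id 8, d 1).
Iteration 2: rows with parent_id in {8} -> pi (id 10, d 2), phi (id 12, d 2).
Iteration 3: no rows with parent_id in {10,12}; recursion stops.
Total rows emitted: 4.

4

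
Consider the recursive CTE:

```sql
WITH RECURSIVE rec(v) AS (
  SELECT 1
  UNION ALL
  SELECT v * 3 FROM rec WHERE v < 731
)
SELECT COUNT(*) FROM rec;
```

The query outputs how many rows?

Base: v=1.
Iteration 1: 1 < 731 holds -> v = 1 * 3 = 3.
Iteration 2: 3 < 731 holds -> v = 3 * 3 = 9.
Iteration 3: 9 < 731 holds -> v = 9 * 3 = 27.
Iteration 4: 27 < 731 holds -> v = 27 * 3 = 81.
Iteration 5: 81 < 731 holds -> v = 81 * 3 = 243.
Iteration 6: 243 < 731 holds -> v = 243 * 3 = 729.
Iteration 7: 729 < 731 holds -> v = 729 * 3 = 2187.
Iteration 8: 2187 < 731 fails; recursion stops.
Total rows emitted: 8.

8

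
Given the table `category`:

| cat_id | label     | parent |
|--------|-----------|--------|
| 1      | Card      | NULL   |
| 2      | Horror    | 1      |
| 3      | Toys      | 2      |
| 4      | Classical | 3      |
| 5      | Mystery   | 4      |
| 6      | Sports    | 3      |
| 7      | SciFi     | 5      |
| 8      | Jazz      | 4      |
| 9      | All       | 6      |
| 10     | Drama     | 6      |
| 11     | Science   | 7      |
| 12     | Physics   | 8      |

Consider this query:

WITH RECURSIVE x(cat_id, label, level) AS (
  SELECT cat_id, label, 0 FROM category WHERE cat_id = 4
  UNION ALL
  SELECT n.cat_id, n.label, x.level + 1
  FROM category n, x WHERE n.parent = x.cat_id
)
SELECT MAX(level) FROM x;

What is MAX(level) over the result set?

Base: cat_id=4 (Classical) at level 0.
Iteration 1: rows with parent in {4} -> Mystery (id 5, level 1), Jazz (id 8, level 1).
Iteration 2: rows with parent in {5,8} -> SciFi (id 7, level 2), Physics (id 12, level 2).
Iteration 3: rows with parent in {7,12} -> Science (id 11, level 3).
Iteration 4: no rows with parent in {11}; recursion stops.
level values: 0, 1, 1, 2, 2, 3; the maximum is 3.

3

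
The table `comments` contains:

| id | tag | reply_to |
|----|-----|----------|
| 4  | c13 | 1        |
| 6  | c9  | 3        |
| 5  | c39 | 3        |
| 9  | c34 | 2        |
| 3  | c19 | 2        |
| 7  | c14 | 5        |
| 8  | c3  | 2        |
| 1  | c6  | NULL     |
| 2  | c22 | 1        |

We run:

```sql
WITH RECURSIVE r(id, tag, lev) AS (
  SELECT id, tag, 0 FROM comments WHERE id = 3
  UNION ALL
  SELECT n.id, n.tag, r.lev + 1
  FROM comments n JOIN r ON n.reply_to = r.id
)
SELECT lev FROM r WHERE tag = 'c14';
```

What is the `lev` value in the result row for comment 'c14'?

Base: id=3 (c19) at lev 0.
Iteration 1: rows with reply_to in {3} -> c39 (id 5, lev 1), c9 (id 6, lev 1).
Iteration 2: rows with reply_to in {5,6} -> c14 (id 7, lev 2).
Iteration 3: no rows with reply_to in {7}; recursion stops.

2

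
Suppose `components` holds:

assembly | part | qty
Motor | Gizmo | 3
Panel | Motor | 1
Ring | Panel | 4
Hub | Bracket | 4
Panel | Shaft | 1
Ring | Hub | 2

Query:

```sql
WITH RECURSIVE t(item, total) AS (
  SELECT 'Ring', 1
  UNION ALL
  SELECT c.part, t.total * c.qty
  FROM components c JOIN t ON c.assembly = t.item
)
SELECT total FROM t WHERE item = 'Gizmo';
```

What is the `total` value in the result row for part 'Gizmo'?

Base: (Ring, total=1).
Iteration 1: components of {Ring} -> Hub = 1*2 = 2, Panel = 1*4 = 4.
Iteration 2: components of {Hub,Panel} -> Bracket = 2*4 = 8, Motor = 4*1 = 4, Shaft = 4*1 = 4.
Iteration 3: components of {Bracket,Motor,Shaft} -> Gizmo = 4*3 = 12.
Iteration 4: no further components; recursion stops.

12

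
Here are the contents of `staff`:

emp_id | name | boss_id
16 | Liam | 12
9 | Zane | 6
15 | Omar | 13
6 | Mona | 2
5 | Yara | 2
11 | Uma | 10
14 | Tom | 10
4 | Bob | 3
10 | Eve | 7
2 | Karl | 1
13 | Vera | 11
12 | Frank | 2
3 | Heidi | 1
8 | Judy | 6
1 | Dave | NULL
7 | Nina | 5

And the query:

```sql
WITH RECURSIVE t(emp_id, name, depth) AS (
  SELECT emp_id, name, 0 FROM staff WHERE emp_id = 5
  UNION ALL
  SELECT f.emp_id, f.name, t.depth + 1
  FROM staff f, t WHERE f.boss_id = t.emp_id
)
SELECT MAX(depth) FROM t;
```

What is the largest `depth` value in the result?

5

Base: emp_id=5 (Yara) at depth 0.
Iteration 1: rows with boss_id in {5} -> Nina (id 7, depth 1).
Iteration 2: rows with boss_id in {7} -> Eve (id 10, depth 2).
Iteration 3: rows with boss_id in {10} -> Uma (id 11, depth 3), Tom (id 14, depth 3).
Iteration 4: rows with boss_id in {11,14} -> Vera (id 13, depth 4).
Iteration 5: rows with boss_id in {13} -> Omar (id 15, depth 5).
Iteration 6: no rows with boss_id in {15}; recursion stops.
depth values: 0, 1, 2, 3, 3, 4, 5; the maximum is 5.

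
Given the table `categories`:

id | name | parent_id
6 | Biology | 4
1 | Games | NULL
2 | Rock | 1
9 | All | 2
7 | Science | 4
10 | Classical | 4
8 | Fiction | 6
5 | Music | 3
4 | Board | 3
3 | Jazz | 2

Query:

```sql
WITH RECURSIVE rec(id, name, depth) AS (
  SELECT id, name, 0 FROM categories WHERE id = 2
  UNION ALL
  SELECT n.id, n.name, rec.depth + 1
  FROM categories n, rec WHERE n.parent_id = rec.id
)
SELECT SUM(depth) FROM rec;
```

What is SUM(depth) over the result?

Base: id=2 (Rock) at depth 0.
Iteration 1: rows with parent_id in {2} -> Jazz (id 3, depth 1), All (id 9, depth 1).
Iteration 2: rows with parent_id in {3,9} -> Board (id 4, depth 2), Music (id 5, depth 2).
Iteration 3: rows with parent_id in {4,5} -> Biology (id 6, depth 3), Science (id 7, depth 3), Classical (id 10, depth 3).
Iteration 4: rows with parent_id in {6,7,10} -> Fiction (id 8, depth 4).
Iteration 5: no rows with parent_id in {8}; recursion stops.
SUM(depth) = 0 + 1 + 1 + 2 + 2 + 3 + 3 + 3 + 4 = 19.

19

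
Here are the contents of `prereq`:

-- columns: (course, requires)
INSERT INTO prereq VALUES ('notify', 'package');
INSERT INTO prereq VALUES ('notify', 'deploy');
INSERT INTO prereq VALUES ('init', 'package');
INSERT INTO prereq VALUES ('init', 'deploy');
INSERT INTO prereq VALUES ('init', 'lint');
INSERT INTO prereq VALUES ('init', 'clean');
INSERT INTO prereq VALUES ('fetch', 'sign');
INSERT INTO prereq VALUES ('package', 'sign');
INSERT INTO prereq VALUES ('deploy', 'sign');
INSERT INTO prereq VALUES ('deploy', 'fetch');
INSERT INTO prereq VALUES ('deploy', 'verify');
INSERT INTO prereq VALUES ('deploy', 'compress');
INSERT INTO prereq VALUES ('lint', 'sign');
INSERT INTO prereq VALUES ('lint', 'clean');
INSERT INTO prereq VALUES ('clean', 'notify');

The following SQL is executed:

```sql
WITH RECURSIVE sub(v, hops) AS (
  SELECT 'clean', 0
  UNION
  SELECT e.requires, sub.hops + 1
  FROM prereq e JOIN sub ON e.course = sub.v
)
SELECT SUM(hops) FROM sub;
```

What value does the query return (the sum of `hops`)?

Base: (clean, hops=0).
Iteration 1: edges from {clean} -> (notify, hops=1).
Iteration 2: edges from {notify} -> (deploy, hops=2), (package, hops=2).
Iteration 3: edges from {deploy,package} -> (compress, hops=3), (fetch, hops=3), (sign, hops=3), (verify, hops=3). [UNION drops 1 duplicate row(s)]
Iteration 4: edges from {compress,fetch,sign,verify} -> (sign, hops=4).
Iteration 5: no outgoing edges from {sign}; recursion stops.
SUM(hops) = 0 + 1 + 2 + 2 + 3 + 3 + 3 + 3 + 4 = 21.

21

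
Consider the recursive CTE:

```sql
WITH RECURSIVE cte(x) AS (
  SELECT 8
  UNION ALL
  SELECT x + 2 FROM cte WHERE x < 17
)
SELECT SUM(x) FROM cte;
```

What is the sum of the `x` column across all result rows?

Base: x=8.
Iteration 1: 8 < 17 holds -> x = 8 + 2 = 10.
Iteration 2: 10 < 17 holds -> x = 10 + 2 = 12.
Iteration 3: 12 < 17 holds -> x = 12 + 2 = 14.
Iteration 4: 14 < 17 holds -> x = 14 + 2 = 16.
Iteration 5: 16 < 17 holds -> x = 16 + 2 = 18.
Iteration 6: 18 < 17 fails; recursion stops.
SUM(x) = 8 + 10 + 12 + 14 + 16 + 18 = 78.

78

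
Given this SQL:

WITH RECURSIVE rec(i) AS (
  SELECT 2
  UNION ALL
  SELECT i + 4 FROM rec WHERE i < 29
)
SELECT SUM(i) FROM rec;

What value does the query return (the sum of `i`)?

Base: i=2.
Iteration 1: 2 < 29 holds -> i = 2 + 4 = 6.
Iteration 2: 6 < 29 holds -> i = 6 + 4 = 10.
Iteration 3: 10 < 29 holds -> i = 10 + 4 = 14.
Iteration 4: 14 < 29 holds -> i = 14 + 4 = 18.
Iteration 5: 18 < 29 holds -> i = 18 + 4 = 22.
Iteration 6: 22 < 29 holds -> i = 22 + 4 = 26.
Iteration 7: 26 < 29 holds -> i = 26 + 4 = 30.
Iteration 8: 30 < 29 fails; recursion stops.
SUM(i) = 2 + 6 + 10 + 14 + 18 + 22 + 26 + 30 = 128.

128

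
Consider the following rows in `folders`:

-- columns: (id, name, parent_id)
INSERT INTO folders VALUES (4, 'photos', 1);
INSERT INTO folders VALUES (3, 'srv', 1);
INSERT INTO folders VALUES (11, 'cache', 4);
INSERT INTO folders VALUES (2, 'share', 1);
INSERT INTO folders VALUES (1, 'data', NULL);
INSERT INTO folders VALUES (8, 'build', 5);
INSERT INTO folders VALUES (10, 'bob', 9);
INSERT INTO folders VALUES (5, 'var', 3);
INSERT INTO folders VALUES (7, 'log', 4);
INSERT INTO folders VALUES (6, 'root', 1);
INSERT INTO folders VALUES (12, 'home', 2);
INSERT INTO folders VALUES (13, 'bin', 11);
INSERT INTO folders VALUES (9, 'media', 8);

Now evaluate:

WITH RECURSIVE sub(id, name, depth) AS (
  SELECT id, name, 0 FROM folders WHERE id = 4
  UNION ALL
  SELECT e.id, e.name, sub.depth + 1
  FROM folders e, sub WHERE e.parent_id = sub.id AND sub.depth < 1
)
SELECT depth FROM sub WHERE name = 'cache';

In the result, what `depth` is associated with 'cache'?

Base: id=4 (photos) at depth 0.
Iteration 1: rows with parent_id in {4} -> log (id 7, depth 1), cache (id 11, depth 1).
Iteration 2: depth < 1 fails for all current rows; recursion stops.

1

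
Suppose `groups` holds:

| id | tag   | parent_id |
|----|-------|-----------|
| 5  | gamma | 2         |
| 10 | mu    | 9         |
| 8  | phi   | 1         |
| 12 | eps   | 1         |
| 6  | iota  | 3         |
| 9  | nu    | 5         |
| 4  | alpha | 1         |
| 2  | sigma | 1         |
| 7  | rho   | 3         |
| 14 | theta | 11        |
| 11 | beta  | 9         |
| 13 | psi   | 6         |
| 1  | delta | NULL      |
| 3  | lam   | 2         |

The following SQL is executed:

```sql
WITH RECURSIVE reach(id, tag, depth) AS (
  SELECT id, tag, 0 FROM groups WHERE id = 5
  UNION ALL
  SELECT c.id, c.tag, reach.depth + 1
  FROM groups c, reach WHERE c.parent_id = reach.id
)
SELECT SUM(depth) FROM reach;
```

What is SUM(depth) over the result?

8

Base: id=5 (gamma) at depth 0.
Iteration 1: rows with parent_id in {5} -> nu (id 9, depth 1).
Iteration 2: rows with parent_id in {9} -> mu (id 10, depth 2), beta (id 11, depth 2).
Iteration 3: rows with parent_id in {10,11} -> theta (id 14, depth 3).
Iteration 4: no rows with parent_id in {14}; recursion stops.
SUM(depth) = 0 + 1 + 2 + 2 + 3 = 8.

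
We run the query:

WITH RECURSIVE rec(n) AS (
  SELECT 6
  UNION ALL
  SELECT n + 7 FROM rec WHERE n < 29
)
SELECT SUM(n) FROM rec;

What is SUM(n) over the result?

100

Base: n=6.
Iteration 1: 6 < 29 holds -> n = 6 + 7 = 13.
Iteration 2: 13 < 29 holds -> n = 13 + 7 = 20.
Iteration 3: 20 < 29 holds -> n = 20 + 7 = 27.
Iteration 4: 27 < 29 holds -> n = 27 + 7 = 34.
Iteration 5: 34 < 29 fails; recursion stops.
SUM(n) = 6 + 13 + 20 + 27 + 34 = 100.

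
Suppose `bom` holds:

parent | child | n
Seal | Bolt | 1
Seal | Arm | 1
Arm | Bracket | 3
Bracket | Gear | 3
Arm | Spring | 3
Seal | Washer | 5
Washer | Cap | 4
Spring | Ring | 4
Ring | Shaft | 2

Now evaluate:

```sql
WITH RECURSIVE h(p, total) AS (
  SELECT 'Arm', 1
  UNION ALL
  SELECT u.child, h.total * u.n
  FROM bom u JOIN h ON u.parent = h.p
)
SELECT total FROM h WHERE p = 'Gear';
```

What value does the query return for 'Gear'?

Base: (Arm, total=1).
Iteration 1: components of {Arm} -> Bracket = 1*3 = 3, Spring = 1*3 = 3.
Iteration 2: components of {Bracket,Spring} -> Gear = 3*3 = 9, Ring = 3*4 = 12.
Iteration 3: components of {Gear,Ring} -> Shaft = 12*2 = 24.
Iteration 4: no further components; recursion stops.

9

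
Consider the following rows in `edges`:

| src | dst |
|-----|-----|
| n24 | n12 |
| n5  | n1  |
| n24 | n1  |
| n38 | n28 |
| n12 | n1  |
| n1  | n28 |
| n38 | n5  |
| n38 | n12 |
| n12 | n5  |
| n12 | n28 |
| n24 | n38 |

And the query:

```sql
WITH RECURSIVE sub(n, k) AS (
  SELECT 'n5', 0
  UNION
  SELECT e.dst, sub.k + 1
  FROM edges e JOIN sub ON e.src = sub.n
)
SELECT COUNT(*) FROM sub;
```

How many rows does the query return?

3

Base: (n5, k=0).
Iteration 1: edges from {n5} -> (n1, k=1).
Iteration 2: edges from {n1} -> (n28, k=2).
Iteration 3: no outgoing edges from {n28}; recursion stops.
Total rows emitted: 3.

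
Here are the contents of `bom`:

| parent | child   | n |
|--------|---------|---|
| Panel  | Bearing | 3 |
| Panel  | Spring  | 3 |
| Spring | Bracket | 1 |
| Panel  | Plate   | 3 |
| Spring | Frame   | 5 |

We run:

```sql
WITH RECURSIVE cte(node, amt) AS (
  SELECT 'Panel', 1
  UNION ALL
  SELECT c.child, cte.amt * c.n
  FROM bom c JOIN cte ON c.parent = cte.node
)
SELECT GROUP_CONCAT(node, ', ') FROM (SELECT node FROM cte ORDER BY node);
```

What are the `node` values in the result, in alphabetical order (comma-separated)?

Base: (Panel, amt=1).
Iteration 1: components of {Panel} -> Bearing = 1*3 = 3, Plate = 1*3 = 3, Spring = 1*3 = 3.
Iteration 2: components of {Bearing,Plate,Spring} -> Bracket = 3*1 = 3, Frame = 3*5 = 15.
Iteration 3: no further components; recursion stops.

Bearing, Bracket, Frame, Panel, Plate, Spring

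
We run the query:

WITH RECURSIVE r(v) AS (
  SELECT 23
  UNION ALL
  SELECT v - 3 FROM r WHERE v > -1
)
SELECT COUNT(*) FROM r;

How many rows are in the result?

9

Base: v=23.
Iteration 1: 23 > -1 holds -> v = 23 - 3 = 20.
Iteration 2: 20 > -1 holds -> v = 20 - 3 = 17.
Iteration 3: 17 > -1 holds -> v = 17 - 3 = 14.
Iteration 4: 14 > -1 holds -> v = 14 - 3 = 11.
Iteration 5: 11 > -1 holds -> v = 11 - 3 = 8.
Iteration 6: 8 > -1 holds -> v = 8 - 3 = 5.
Iteration 7: 5 > -1 holds -> v = 5 - 3 = 2.
Iteration 8: 2 > -1 holds -> v = 2 - 3 = -1.
Iteration 9: -1 > -1 fails; recursion stops.
Total rows emitted: 9.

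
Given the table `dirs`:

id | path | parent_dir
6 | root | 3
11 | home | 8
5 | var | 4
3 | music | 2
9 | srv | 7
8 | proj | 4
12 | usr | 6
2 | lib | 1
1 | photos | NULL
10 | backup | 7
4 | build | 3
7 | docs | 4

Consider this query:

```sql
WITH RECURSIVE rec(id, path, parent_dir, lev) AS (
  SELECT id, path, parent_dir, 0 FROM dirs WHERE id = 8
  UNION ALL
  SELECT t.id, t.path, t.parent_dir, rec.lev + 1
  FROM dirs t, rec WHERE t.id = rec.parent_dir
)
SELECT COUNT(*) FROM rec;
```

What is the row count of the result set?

5

Base: id=8 (proj), parent_dir=4, lev 0.
Iteration 1: join on id=4 -> build (id 4, parent_dir=3, lev 1).
Iteration 2: join on id=3 -> music (id 3, parent_dir=2, lev 2).
Iteration 3: join on id=2 -> lib (id 2, parent_dir=1, lev 3).
Iteration 4: join on id=1 -> photos (id 1, parent_dir=NULL, lev 4).
Iteration 5: parent_dir is NULL; no match; recursion stops.
Total rows emitted: 5.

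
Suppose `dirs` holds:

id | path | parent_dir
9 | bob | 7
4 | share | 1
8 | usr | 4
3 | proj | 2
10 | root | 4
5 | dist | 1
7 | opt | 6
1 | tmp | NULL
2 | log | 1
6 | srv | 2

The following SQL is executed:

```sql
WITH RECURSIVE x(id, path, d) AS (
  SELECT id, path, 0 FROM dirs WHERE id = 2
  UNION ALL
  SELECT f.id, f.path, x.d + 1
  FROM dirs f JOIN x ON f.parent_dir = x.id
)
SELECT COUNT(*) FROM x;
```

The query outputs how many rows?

Base: id=2 (log) at d 0.
Iteration 1: rows with parent_dir in {2} -> proj (id 3, d 1), srv (id 6, d 1).
Iteration 2: rows with parent_dir in {3,6} -> opt (id 7, d 2).
Iteration 3: rows with parent_dir in {7} -> bob (id 9, d 3).
Iteration 4: no rows with parent_dir in {9}; recursion stops.
Total rows emitted: 5.

5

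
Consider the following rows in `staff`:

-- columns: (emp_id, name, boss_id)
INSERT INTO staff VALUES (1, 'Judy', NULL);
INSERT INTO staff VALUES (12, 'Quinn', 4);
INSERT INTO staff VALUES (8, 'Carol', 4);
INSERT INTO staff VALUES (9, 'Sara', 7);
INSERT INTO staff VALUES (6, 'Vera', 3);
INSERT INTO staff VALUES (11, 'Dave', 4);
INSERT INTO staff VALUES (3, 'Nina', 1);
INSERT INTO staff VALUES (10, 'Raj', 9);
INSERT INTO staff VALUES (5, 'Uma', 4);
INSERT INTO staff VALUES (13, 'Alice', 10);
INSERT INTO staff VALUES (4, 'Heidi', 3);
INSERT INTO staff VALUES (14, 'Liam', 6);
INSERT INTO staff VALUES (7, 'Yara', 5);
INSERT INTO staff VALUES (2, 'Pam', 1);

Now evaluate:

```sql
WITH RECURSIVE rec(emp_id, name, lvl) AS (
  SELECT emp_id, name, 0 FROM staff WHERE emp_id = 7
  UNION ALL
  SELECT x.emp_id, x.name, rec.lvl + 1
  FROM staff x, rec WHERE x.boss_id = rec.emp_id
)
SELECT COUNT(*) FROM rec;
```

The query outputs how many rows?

4

Base: emp_id=7 (Yara) at lvl 0.
Iteration 1: rows with boss_id in {7} -> Sara (id 9, lvl 1).
Iteration 2: rows with boss_id in {9} -> Raj (id 10, lvl 2).
Iteration 3: rows with boss_id in {10} -> Alice (id 13, lvl 3).
Iteration 4: no rows with boss_id in {13}; recursion stops.
Total rows emitted: 4.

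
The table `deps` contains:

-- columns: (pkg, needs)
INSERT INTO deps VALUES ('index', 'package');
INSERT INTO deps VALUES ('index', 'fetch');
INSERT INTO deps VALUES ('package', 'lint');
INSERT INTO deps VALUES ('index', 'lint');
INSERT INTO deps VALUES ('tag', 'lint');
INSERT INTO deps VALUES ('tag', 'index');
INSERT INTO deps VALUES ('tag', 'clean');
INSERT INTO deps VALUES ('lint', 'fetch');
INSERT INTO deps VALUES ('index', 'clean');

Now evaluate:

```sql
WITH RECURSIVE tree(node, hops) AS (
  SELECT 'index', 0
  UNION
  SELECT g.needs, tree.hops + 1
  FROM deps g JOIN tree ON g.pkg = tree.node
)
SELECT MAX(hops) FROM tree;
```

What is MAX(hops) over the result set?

Base: (index, hops=0).
Iteration 1: edges from {index} -> (clean, hops=1), (fetch, hops=1), (lint, hops=1), (package, hops=1).
Iteration 2: edges from {clean,fetch,lint,package} -> (fetch, hops=2), (lint, hops=2).
Iteration 3: edges from {fetch,lint} -> (fetch, hops=3).
Iteration 4: no outgoing edges from {fetch}; recursion stops.
hops values: 0, 1, 1, 1, 1, 2, 2, 3; the maximum is 3.

3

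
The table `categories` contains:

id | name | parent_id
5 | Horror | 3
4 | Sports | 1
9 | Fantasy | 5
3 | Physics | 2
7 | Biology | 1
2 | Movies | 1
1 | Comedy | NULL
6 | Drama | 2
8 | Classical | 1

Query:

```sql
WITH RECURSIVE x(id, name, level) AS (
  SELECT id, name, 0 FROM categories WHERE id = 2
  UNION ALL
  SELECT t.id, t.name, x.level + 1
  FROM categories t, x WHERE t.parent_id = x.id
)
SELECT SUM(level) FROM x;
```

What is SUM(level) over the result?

7

Base: id=2 (Movies) at level 0.
Iteration 1: rows with parent_id in {2} -> Physics (id 3, level 1), Drama (id 6, level 1).
Iteration 2: rows with parent_id in {3,6} -> Horror (id 5, level 2).
Iteration 3: rows with parent_id in {5} -> Fantasy (id 9, level 3).
Iteration 4: no rows with parent_id in {9}; recursion stops.
SUM(level) = 0 + 1 + 1 + 2 + 3 = 7.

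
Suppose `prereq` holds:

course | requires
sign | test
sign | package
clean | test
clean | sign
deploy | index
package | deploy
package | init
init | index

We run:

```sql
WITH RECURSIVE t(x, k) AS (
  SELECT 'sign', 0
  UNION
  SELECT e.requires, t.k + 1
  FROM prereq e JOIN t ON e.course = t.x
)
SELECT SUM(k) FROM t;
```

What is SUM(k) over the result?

Base: (sign, k=0).
Iteration 1: edges from {sign} -> (package, k=1), (test, k=1).
Iteration 2: edges from {package,test} -> (deploy, k=2), (init, k=2).
Iteration 3: edges from {deploy,init} -> (index, k=3). [UNION drops 1 duplicate row(s)]
Iteration 4: no outgoing edges from {index}; recursion stops.
SUM(k) = 0 + 1 + 1 + 2 + 2 + 3 = 9.

9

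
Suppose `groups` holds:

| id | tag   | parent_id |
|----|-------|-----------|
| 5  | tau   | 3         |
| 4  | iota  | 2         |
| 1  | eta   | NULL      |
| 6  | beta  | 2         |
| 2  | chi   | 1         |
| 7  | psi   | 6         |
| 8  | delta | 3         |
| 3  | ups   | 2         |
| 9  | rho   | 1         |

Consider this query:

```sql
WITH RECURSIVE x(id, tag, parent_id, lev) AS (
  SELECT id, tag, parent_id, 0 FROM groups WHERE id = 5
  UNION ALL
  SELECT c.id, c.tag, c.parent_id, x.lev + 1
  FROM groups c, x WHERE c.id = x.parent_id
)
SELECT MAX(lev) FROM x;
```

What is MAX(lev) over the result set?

Base: id=5 (tau), parent_id=3, lev 0.
Iteration 1: join on id=3 -> ups (id 3, parent_id=2, lev 1).
Iteration 2: join on id=2 -> chi (id 2, parent_id=1, lev 2).
Iteration 3: join on id=1 -> eta (id 1, parent_id=NULL, lev 3).
Iteration 4: parent_id is NULL; no match; recursion stops.
lev values: 0, 1, 2, 3; the maximum is 3.

3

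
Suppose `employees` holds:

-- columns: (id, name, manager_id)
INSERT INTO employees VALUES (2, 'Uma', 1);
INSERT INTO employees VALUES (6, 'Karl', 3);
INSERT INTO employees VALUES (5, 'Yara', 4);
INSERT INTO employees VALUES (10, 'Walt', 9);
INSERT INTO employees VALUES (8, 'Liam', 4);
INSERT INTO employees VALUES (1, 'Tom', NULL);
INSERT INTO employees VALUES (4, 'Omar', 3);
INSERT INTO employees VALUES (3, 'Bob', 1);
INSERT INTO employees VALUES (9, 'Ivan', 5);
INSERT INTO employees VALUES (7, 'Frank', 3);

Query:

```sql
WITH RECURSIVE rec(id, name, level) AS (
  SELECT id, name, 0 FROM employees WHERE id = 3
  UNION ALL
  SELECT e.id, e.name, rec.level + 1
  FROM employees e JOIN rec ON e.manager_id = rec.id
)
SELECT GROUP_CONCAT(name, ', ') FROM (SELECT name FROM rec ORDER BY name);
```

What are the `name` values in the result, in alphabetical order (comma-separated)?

Base: id=3 (Bob) at level 0.
Iteration 1: rows with manager_id in {3} -> Omar (id 4, level 1), Karl (id 6, level 1), Frank (id 7, level 1).
Iteration 2: rows with manager_id in {4,6,7} -> Yara (id 5, level 2), Liam (id 8, level 2).
Iteration 3: rows with manager_id in {5,8} -> Ivan (id 9, level 3).
Iteration 4: rows with manager_id in {9} -> Walt (id 10, level 4).
Iteration 5: no rows with manager_id in {10}; recursion stops.

Bob, Frank, Ivan, Karl, Liam, Omar, Walt, Yara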